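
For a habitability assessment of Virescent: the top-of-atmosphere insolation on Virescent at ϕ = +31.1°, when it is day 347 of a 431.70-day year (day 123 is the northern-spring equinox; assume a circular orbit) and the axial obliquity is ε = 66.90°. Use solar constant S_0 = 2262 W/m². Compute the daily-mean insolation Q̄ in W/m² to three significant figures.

Solar longitude: L_s = 360° × (347 − 123)/431.70 = 186.796°.
sin δ = sin 66.90° × sin 186.796° = -0.10885, so δ = -6.249°.
cos h₀ = −tan(+31.1°) tan(-6.249°) = 0.0661, h₀ = 1.5047 rad.
Bracket: h₀ sin ϕ sin δ + cos ϕ cos δ sin h₀ = 1.5047×0.51653×-0.10885 + 0.85627×0.99406×0.99782 = -0.084601 + 0.849328 = 0.764727.
Q̄ = (S_0/π) × [bracket] = (2262/π) × 0.764727 = 550.6 W/m².

Q̄ ≈ 551 W/m²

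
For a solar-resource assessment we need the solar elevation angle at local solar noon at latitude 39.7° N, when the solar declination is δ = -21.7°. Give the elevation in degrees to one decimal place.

28.6°

At local noon the hour angle is zero, so the zenith angle equals |ϕ − δ| = |+39.7° − (-21.700°)| = 61.400°.
Elevation = 90° − 61.400° = 28.6°.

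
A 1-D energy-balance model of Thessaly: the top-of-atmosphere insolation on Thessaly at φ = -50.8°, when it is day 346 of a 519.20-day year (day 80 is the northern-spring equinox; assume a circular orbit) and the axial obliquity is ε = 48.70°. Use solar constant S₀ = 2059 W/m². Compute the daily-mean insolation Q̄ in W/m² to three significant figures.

Solar longitude: λ_s = 360° × (346 − 80)/519.20 = 184.438°.
sin δ = sin 48.70° × sin 184.438° = -0.05813, so δ = -3.332°.
cos H₀ = −tan(-50.8°) tan(-3.332°) = -0.0714, H₀ = 1.6422 rad.
Bracket: H₀ sin φ sin δ + cos φ cos δ sin H₀ = 1.6422×-0.77494×-0.05813 + 0.63203×0.99831×0.99745 = 0.073977 + 0.629353 = 0.703330.
Q̄ = (S₀/π) × [bracket] = (2059/π) × 0.703330 = 461.0 W/m².

Q̄ ≈ 461 W/m²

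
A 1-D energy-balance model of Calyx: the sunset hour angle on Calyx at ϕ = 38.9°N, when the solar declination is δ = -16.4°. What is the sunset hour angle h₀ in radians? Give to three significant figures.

cos h₀ = −tan ϕ · tan δ = −tan(+38.9°) × tan(-16.400°) = 0.2375, so h₀ = 1.3310 rad = 76.26°.

h₀ = 1.33 rad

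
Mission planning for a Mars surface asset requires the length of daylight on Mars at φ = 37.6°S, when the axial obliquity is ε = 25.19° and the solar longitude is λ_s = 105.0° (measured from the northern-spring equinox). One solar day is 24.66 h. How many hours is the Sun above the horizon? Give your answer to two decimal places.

Solar declination: sin δ = sin ε · sin λ_s = sin 25.19° × sin 105.0° = 0.41112, so δ = +24.275°.
cos H₀ = −tan φ · tan δ = −tan(-37.6°) × tan(+24.275°) = 0.3473, so H₀ = 1.2161 rad = 69.68°.
Daylight = 2H₀/(2π) × 24.66 h = (1.2161/π) × 24.66 = 9.55 h.

9.55 h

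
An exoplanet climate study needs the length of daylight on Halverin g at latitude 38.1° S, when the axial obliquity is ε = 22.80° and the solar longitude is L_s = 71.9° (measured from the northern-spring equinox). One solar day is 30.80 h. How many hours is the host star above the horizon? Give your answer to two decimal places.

Solar declination: sin δ = sin ε · sin L_s = sin 22.80° × sin 71.9° = 0.36834, so δ = +21.613°.
cos h₀ = −tan ϕ · tan δ = −tan(-38.1°) × tan(+21.613°) = 0.3107, so h₀ = 1.2549 rad = 71.90°.
Daylight = 2h₀/(2π) × 30.80 h = (1.2549/π) × 30.80 = 12.30 h.

12.30 h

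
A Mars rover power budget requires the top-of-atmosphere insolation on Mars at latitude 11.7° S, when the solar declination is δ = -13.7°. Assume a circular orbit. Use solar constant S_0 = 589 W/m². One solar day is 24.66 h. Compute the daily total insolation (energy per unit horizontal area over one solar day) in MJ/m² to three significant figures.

17.1 MJ/m²

cos h₀ = −tan(-11.7°) tan(-13.700°) = -0.0505, h₀ = 1.6213 rad.
Bracket: h₀ sin ϕ sin δ + cos ϕ cos δ sin h₀ = 1.6213×-0.20279×-0.23684 + 0.97922×0.97155×0.99872 = 0.077869 + 0.950143 = 1.028012.
Q̄ = (S_0/π) × [bracket] = (589/π) × 1.028012 = 192.74 W/m².
Daily total = Q̄ × 24.66 h × 3600 s/h = 192.74 × 24.66 × 3600 / 10⁶ = 17.11 MJ/m².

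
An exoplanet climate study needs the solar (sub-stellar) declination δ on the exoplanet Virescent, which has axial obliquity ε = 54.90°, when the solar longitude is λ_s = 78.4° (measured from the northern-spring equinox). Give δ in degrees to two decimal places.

δ = +53.27°

sin δ = sin ε · sin λ_s = sin 54.90° × sin 78.4° = 0.801439.
δ = arcsin(0.801439) = +53.27°.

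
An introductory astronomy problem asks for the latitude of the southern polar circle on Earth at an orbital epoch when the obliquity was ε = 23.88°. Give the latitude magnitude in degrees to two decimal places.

66.12°

The polar circle is the lowest latitude that experiences at least one full rotation of continuous darkness at the northern-summer solstice; it lies at |ϕ| = 90° − ε = 90° − 23.88° = 66.12°.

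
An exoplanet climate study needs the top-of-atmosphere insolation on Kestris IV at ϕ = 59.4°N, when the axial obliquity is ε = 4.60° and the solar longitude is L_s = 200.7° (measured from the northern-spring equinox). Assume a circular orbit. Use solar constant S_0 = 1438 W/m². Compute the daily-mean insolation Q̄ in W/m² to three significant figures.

Solar declination: sin δ = sin ε · sin L_s = sin 4.60° × sin 200.7° = -0.02835, so δ = -1.624°.
cos h₀ = −tan(+59.4°) tan(-1.624°) = 0.0480, h₀ = 1.5228 rad.
Bracket: h₀ sin ϕ sin δ + cos ϕ cos δ sin h₀ = 1.5228×0.86074×-0.02835 + 0.50904×0.99960×0.99885 = -0.037159 + 0.508251 = 0.471092.
Q̄ = (S_0/π) × [bracket] = (1438/π) × 0.471092 = 215.6 W/m².

Q̄ ≈ 216 W/m²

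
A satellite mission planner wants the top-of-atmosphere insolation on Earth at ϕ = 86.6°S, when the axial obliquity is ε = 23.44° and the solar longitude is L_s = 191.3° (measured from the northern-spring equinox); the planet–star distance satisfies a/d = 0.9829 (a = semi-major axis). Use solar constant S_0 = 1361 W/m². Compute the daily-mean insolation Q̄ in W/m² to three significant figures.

Solar declination: sin δ = sin ε · sin L_s = sin 23.44° × sin 191.3° = -0.07795, so δ = -4.470°.
cos h₀ = −tan(-86.6°) tan(-4.470°) = -1.3160 ≤ −1 ⇒ polar day, h₀ = π.
Bracket: h₀ sin ϕ sin δ + cos ϕ cos δ sin h₀ = 3.1416×-0.99824×-0.07795 + 0.05931×0.99696×0.00000 = 0.244457 + 0.000000 = 0.244457.
Inverse-square distance factor (a/d)² = 0.9829² = 0.966092.
Q̄ = (S_0/π) × 0.966092 × [bracket] = (1361/π) × 0.966092 × 0.244457 = 102.3 W/m².

Q̄ ≈ 102 W/m²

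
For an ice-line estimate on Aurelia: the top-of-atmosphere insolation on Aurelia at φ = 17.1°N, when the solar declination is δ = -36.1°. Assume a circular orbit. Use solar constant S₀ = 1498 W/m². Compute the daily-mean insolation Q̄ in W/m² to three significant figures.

Q̄ ≈ 248 W/m²

cos H₀ = −tan(+17.1°) tan(-36.100°) = 0.2243, H₀ = 1.3445 rad.
Bracket: H₀ sin φ sin δ + cos φ cos δ sin H₀ = 1.3445×0.29404×-0.58920 + 0.95579×0.80799×0.97451 = -0.232932 + 0.752584 = 0.519652.
Q̄ = (S₀/π) × [bracket] = (1498/π) × 0.519652 = 247.8 W/m².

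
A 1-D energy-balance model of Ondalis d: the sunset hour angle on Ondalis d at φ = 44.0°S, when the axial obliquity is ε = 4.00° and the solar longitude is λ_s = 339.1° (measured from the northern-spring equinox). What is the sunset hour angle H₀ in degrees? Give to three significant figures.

Solar declination: sin δ = sin ε · sin λ_s = sin 4.00° × sin 339.1° = -0.02488, so δ = -1.426°.
cos H₀ = −tan φ · tan δ = −tan(-44.0°) × tan(-1.426°) = -0.0240, so H₀ = 1.5948 rad = 91.38°.

H₀ = 91.4°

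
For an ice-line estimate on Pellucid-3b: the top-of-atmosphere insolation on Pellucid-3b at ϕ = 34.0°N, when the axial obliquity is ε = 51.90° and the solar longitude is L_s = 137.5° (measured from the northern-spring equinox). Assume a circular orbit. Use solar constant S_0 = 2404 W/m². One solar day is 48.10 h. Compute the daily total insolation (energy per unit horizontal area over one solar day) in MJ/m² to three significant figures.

163 MJ/m²

Solar declination: sin δ = sin ε · sin L_s = sin 51.90° × sin 137.5° = 0.53165, so δ = +32.117°.
cos h₀ = −tan(+34.0°) tan(+32.117°) = -0.4234, h₀ = 2.0080 rad.
Bracket: h₀ sin ϕ sin δ + cos ϕ cos δ sin h₀ = 2.0080×0.55919×0.53165 + 0.82904×0.84697×0.90595 = 0.596965 + 0.636133 = 1.233098.
Q̄ = (S_0/π) × [bracket] = (2404/π) × 1.233098 = 943.59 W/m².
Daily total = Q̄ × 48.10 h × 3600 s/h = 943.59 × 48.10 × 3600 / 10⁶ = 163.4 MJ/m².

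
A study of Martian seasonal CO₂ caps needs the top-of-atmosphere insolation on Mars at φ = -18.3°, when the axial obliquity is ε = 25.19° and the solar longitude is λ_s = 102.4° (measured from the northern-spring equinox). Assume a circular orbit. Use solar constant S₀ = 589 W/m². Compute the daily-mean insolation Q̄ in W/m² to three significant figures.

Q̄ ≈ 125 W/m²

Solar declination: sin δ = sin ε · sin λ_s = sin 25.19° × sin 102.4° = 0.41569, so δ = +24.563°.
cos H₀ = −tan(-18.3°) tan(+24.563°) = 0.1512, H₀ = 1.4191 rad.
Bracket: H₀ sin φ sin δ + cos φ cos δ sin H₀ = 1.4191×-0.31399×0.41569 + 0.94943×0.90951×0.98851 = -0.185224 + 0.853594 = 0.668370.
Q̄ = (S₀/π) × [bracket] = (589/π) × 0.668370 = 125.3 W/m².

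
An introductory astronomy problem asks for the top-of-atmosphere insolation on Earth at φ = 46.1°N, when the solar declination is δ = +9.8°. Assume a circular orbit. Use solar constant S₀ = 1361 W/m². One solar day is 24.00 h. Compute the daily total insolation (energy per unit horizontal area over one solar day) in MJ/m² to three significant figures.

cos H₀ = −tan(+46.1°) tan(+9.800°) = -0.1795, H₀ = 1.7513 rad.
Bracket: H₀ sin φ sin δ + cos φ cos δ sin H₀ = 1.7513×0.72055×0.17021 + 0.69340×0.98541×0.98376 = 0.214788 + 0.672187 = 0.886975.
Q̄ = (S₀/π) × [bracket] = (1361/π) × 0.886975 = 384.26 W/m².
Daily total = Q̄ × 24.00 h × 3600 s/h = 384.26 × 24.00 × 3600 / 10⁶ = 33.20 MJ/m².

33.2 MJ/m²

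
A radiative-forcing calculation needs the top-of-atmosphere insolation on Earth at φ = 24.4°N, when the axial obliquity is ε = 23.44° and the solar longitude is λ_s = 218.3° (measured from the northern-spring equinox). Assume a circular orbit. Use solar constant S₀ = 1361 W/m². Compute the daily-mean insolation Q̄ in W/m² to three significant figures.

Q̄ ≈ 316 W/m²

Solar declination: sin δ = sin ε · sin λ_s = sin 23.44° × sin 218.3° = -0.24654, so δ = -14.273°.
cos H₀ = −tan(+24.4°) tan(-14.273°) = 0.1154, H₀ = 1.4551 rad.
Bracket: H₀ sin φ sin δ + cos φ cos δ sin H₀ = 1.4551×0.41310×-0.24654 + 0.91068×0.96913×0.99332 = -0.148196 + 0.876672 = 0.728476.
Q̄ = (S₀/π) × [bracket] = (1361/π) × 0.728476 = 315.6 W/m².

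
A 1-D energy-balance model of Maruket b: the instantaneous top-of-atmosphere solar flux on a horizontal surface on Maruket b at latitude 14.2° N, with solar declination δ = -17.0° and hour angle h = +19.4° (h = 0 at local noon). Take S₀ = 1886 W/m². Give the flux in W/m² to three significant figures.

1.51e+03 W/m²

cos θ_z = sin φ sin δ + cos φ cos δ cos h = -0.071721 + 0.874448 = 0.802727.
Flux = S₀ · cos θ_z = 1886 × 0.802727 = 1514 W/m².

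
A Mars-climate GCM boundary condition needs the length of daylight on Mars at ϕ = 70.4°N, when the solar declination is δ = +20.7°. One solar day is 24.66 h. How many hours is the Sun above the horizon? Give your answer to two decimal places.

24.66 h

Sunrise equation: cos h₀ = −tan ϕ · tan δ = -1.0612 ≤ −1, so the Sun never sets (polar day) and h₀ = π.
Daylight = 2h₀/(2π) × 24.66 h = (3.1416/π) × 24.66 = 24.66 h.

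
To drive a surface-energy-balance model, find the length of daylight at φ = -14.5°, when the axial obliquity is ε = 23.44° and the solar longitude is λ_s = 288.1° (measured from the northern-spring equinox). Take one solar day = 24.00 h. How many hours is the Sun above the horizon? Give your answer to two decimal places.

12.81 h

Solar declination: sin δ = sin ε · sin λ_s = sin 23.44° × sin 288.1° = -0.37810, so δ = -22.216°.
cos H₀ = −tan φ · tan δ = −tan(-14.5°) × tan(-22.216°) = -0.1056, so H₀ = 1.6766 rad = 96.06°.
Daylight = 2H₀/(2π) × 24.00 h = (1.6766/π) × 24.00 = 12.81 h.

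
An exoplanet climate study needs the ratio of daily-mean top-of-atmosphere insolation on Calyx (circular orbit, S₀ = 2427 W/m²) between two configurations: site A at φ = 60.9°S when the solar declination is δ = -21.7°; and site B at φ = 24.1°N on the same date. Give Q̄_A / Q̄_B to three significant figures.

— Configuration A (φ=-60.9°):
cos H₀ = −tan(-60.9°) tan(-21.700°) = -0.7150, H₀ = 2.3674 rad.
Bracket: H₀ sin φ sin δ + cos φ cos δ sin H₀ = 2.3674×-0.87377×-0.36975 + 0.48634×0.92913×0.69915 = 0.764851 + 0.315927 = 1.080778.
Q̄ = (S₀/π) × [bracket] = (2427/π) × 1.080778 = 834.94 W/m².
— Configuration B (φ=+24.1°):
cos H₀ = −tan(+24.1°) tan(-21.700°) = 0.1780, H₀ = 1.3918 rad.
Bracket: H₀ sin φ sin δ + cos φ cos δ sin H₀ = 1.3918×0.40833×-0.36975 + 0.91283×0.92913×0.98403 = -0.210134 + 0.834593 = 0.624459.
Q̄ = (S₀/π) × [bracket] = (2427/π) × 0.624459 = 482.42 W/m².
Ratio Q̄_A / Q̄_B = 834.94 / 482.42 = 1.731.

Q̄_A / Q̄_B ≈ 1.73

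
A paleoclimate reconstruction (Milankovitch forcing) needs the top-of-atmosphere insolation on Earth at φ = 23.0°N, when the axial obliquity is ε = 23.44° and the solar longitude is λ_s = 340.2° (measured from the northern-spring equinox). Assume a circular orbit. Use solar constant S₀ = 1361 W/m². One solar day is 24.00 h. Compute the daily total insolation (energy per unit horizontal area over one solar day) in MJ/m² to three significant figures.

Solar declination: sin δ = sin ε · sin λ_s = sin 23.44° × sin 340.2° = -0.13475, so δ = -7.744°.
cos H₀ = −tan(+23.0°) tan(-7.744°) = 0.0577, H₀ = 1.5130 rad.
Bracket: H₀ sin φ sin δ + cos φ cos δ sin H₀ = 1.5130×0.39073×-0.13475 + 0.92050×0.99088×0.99833 = -0.079661 + 0.910582 = 0.830921.
Q̄ = (S₀/π) × [bracket] = (1361/π) × 0.830921 = 359.97 W/m².
Daily total = Q̄ × 24.00 h × 3600 s/h = 359.97 × 24.00 × 3600 / 10⁶ = 31.10 MJ/m².

31.1 MJ/m²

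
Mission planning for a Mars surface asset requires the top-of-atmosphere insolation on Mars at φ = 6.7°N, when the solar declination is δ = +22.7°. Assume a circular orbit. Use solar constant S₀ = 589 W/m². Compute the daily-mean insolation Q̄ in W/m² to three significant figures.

Q̄ ≈ 185 W/m²

cos H₀ = −tan(+6.7°) tan(+22.700°) = -0.0491, H₀ = 1.6200 rad.
Bracket: H₀ sin φ sin δ + cos φ cos δ sin H₀ = 1.6200×0.11667×0.38591 + 0.99317×0.92254×0.99879 = 0.072939 + 0.915130 = 0.988069.
Q̄ = (S₀/π) × [bracket] = (589/π) × 0.988069 = 185.2 W/m².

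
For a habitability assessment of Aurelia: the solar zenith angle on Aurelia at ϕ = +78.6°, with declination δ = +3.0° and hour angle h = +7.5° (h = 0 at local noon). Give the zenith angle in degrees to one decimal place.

θ_z = 75.7°

cos θ_z = sin ϕ sin δ + cos ϕ cos δ cos h = 0.051303 + 0.195698 = 0.247001.
θ_z = arccos(0.247001) = 75.7°.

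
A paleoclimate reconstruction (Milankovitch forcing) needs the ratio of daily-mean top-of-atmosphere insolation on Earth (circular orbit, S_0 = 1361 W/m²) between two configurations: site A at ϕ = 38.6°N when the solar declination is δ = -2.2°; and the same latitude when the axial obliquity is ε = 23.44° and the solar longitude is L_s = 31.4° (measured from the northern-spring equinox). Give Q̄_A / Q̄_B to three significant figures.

— Configuration A (ϕ=+38.6°):
cos h₀ = −tan(+38.6°) tan(-2.200°) = 0.0307, h₀ = 1.5401 rad.
Bracket: h₀ sin ϕ sin δ + cos ϕ cos δ sin h₀ = 1.5401×0.62388×-0.03839 + 0.78152×0.99926×0.99953 = -0.036887 + 0.780575 = 0.743688.
Q̄ = (S_0/π) × [bracket] = (1361/π) × 0.743688 = 322.18 W/m².
— Configuration B (ϕ=+38.6°):
Solar declination: sin δ = sin ε · sin L_s = sin 23.44° × sin 31.4° = 0.20725, so δ = +11.961°.
cos h₀ = −tan(+38.6°) tan(+11.961°) = -0.1691, h₀ = 1.7407 rad.
Bracket: h₀ sin ϕ sin δ + cos ϕ cos δ sin h₀ = 1.7407×0.62388×0.20725 + 0.78152×0.97829×0.98560 = 0.225071 + 0.753544 = 0.978615.
Q̄ = (S_0/π) × [bracket] = (1361/π) × 0.978615 = 423.96 W/m².
Ratio Q̄_A / Q̄_B = 322.18 / 423.96 = 0.7599.

Q̄_A / Q̄_B ≈ 0.760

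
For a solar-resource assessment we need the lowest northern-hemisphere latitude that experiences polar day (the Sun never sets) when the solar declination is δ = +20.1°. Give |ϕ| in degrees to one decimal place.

Polar day requires cos h₀ = −tan ϕ tan δ ≤ −1, i.e. tan ϕ tan δ ≥ 1.
The boundary is |tan ϕ| · |tan δ| = 1, so |ϕ| = 90° − |δ| = 90° − 20.1° = 69.9° in the northern hemisphere.

|ϕ| = 69.9°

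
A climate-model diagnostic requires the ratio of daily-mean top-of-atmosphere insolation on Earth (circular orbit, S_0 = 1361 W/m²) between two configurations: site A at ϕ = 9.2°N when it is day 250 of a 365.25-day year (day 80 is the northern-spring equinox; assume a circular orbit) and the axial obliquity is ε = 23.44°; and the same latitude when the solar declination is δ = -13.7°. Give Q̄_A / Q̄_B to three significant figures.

Q̄_A / Q̄_B ≈ 1.12

— Configuration A (ϕ=+9.2°):
Solar longitude: L_s = 360° × (250 − 80)/365.25 = 167.556°.
sin δ = sin 23.44° × sin 167.556° = 0.08571, so δ = +4.917°.
cos h₀ = −tan(+9.2°) tan(+4.917°) = -0.0139, h₀ = 1.5847 rad.
Bracket: h₀ sin ϕ sin δ + cos ϕ cos δ sin h₀ = 1.5847×0.15988×0.08571 + 0.98714×0.99632×0.99990 = 0.021716 + 0.983409 = 1.005125.
Q̄ = (S_0/π) × [bracket] = (1361/π) × 1.005125 = 435.44 W/m².
— Configuration B (ϕ=+9.2°):
cos h₀ = −tan(+9.2°) tan(-13.700°) = 0.0395, h₀ = 1.5313 rad.
Bracket: h₀ sin ϕ sin δ + cos ϕ cos δ sin h₀ = 1.5313×0.15988×-0.23684 + 0.98714×0.97155×0.99922 = -0.057984 + 0.958308 = 0.900324.
Q̄ = (S_0/π) × [bracket] = (1361/π) × 0.900324 = 390.04 W/m².
Ratio Q̄_A / Q̄_B = 435.44 / 390.04 = 1.116.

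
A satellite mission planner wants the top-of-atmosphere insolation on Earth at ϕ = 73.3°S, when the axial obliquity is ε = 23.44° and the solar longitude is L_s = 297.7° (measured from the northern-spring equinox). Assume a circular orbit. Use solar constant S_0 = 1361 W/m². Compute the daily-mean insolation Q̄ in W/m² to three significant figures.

Q̄ ≈ 459 W/m²

Solar declination: sin δ = sin ε · sin L_s = sin 23.44° × sin 297.7° = -0.35220, so δ = -20.622°.
cos h₀ = −tan(-73.3°) tan(-20.622°) = -1.2543 ≤ −1 ⇒ polar day, h₀ = π.
Bracket: h₀ sin ϕ sin δ + cos ϕ cos δ sin h₀ = 3.1416×-0.95782×-0.35220 + 0.28736×0.93592×0.00000 = 1.059801 + 0.000000 = 1.059801.
Q̄ = (S_0/π) × [bracket] = (1361/π) × 1.059801 = 459.1 W/m².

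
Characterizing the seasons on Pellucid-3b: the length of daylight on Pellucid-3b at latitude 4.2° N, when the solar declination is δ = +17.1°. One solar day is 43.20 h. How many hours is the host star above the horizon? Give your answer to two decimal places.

cos h₀ = −tan ϕ · tan δ = −tan(+4.2°) × tan(+17.100°) = -0.0226, so h₀ = 1.5934 rad = 91.29°.
Daylight = 2h₀/(2π) × 43.20 h = (1.5934/π) × 43.20 = 21.91 h.

21.91 h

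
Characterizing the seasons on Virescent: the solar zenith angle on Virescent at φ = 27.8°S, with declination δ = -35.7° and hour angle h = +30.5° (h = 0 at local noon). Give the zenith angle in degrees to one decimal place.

cos θ_z = sin φ sin δ + cos φ cos δ cos h = 0.272156 + 0.618954 = 0.891110.
θ_z = arccos(0.891110) = 27.0°.

θ_z = 27.0°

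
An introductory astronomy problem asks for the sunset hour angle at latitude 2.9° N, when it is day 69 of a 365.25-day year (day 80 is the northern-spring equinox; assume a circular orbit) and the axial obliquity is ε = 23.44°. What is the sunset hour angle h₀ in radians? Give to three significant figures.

h₀ = 1.57 rad

Solar longitude: L_s = 360° × (69 − 80)/365.25 = -10.842°, i.e. -10.842° + 360° = 349.158°.
sin δ = sin 23.44° × sin 349.158° = -0.07482, so δ = -4.291°.
cos h₀ = −tan ϕ · tan δ = −tan(+2.9°) × tan(-4.291°) = 0.0038, so h₀ = 1.5670 rad = 89.78°.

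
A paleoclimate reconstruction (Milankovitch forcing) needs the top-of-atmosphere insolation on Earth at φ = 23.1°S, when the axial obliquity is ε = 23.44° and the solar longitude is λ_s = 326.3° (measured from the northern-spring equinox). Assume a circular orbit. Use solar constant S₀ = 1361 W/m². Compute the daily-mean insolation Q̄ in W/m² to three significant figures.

Q̄ ≈ 449 W/m²

Solar declination: sin δ = sin ε · sin λ_s = sin 23.44° × sin 326.3° = -0.22071, so δ = -12.751°.
cos H₀ = −tan(-23.1°) tan(-12.751°) = -0.0965, H₀ = 1.6675 rad.
Bracket: H₀ sin φ sin δ + cos φ cos δ sin H₀ = 1.6675×-0.39234×-0.22071 + 0.91982×0.97534×0.99533 = 0.144394 + 0.892948 = 1.037342.
Q̄ = (S₀/π) × [bracket] = (1361/π) × 1.037342 = 449.4 W/m².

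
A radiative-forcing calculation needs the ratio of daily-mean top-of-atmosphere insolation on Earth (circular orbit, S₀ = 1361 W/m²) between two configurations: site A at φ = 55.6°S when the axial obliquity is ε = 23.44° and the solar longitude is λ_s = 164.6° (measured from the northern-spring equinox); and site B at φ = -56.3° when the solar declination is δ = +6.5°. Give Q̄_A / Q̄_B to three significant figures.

— Configuration A (φ=-55.6°):
Solar declination: sin δ = sin ε · sin λ_s = sin 23.44° × sin 164.6° = 0.10564, so δ = +6.064°.
cos H₀ = −tan(-55.6°) tan(+6.064°) = 0.1551, H₀ = 1.4150 rad.
Bracket: H₀ sin φ sin δ + cos φ cos δ sin H₀ = 1.4150×-0.82511×0.10564 + 0.56497×0.99440×0.98789 = -0.123338 + 0.555003 = 0.431665.
Q̄ = (S₀/π) × [bracket] = (1361/π) × 0.431665 = 187.01 W/m².
— Configuration B (φ=-56.3°):
cos H₀ = −tan(-56.3°) tan(+6.500°) = 0.1708, H₀ = 1.3991 rad.
Bracket: H₀ sin φ sin δ + cos φ cos δ sin H₀ = 1.3991×-0.83195×0.11320 + 0.55484×0.99357×0.98530 = -0.131763 + 0.543169 = 0.411406.
Q̄ = (S₀/π) × [bracket] = (1361/π) × 0.411406 = 178.23 W/m².
Ratio Q̄_A / Q̄_B = 187.01 / 178.23 = 1.049.

Q̄_A / Q̄_B ≈ 1.05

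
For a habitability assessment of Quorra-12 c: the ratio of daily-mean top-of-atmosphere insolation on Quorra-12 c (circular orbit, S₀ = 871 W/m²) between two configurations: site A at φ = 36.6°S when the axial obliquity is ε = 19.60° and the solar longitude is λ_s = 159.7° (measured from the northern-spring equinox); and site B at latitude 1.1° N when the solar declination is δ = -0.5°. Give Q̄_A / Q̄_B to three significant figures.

Q̄_A / Q̄_B ≈ 0.692

— Configuration A (φ=-36.6°):
Solar declination: sin δ = sin ε · sin λ_s = sin 19.60° × sin 159.7° = 0.11638, so δ = +6.683°.
cos H₀ = −tan(-36.6°) tan(+6.683°) = 0.0870, H₀ = 1.4837 rad.
Bracket: H₀ sin φ sin δ + cos φ cos δ sin H₀ = 1.4837×-0.59622×0.11638 + 0.80282×0.99320×0.99621 = -0.102951 + 0.794339 = 0.691388.
Q̄ = (S₀/π) × [bracket] = (871/π) × 0.691388 = 191.69 W/m².
— Configuration B (φ=+1.1°):
cos H₀ = −tan(+1.1°) tan(-0.500°) = 0.0002, H₀ = 1.5706 rad.
Bracket: H₀ sin φ sin δ + cos φ cos δ sin H₀ = 1.5706×0.01920×-0.00873 + 0.99982×0.99996×1.00000 = -0.000263 + 0.999780 = 0.999517.
Q̄ = (S₀/π) × [bracket] = (871/π) × 0.999517 = 277.11 W/m².
Ratio Q̄_A / Q̄_B = 191.69 / 277.11 = 0.6917.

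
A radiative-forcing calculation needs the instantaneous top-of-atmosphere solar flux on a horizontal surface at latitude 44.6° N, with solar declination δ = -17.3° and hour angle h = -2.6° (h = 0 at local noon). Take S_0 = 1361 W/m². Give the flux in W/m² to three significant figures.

cos θ_z = sin ϕ sin δ + cos ϕ cos δ cos h = -0.208803 + 0.679115 = 0.470312.
Flux = S_0 · cos θ_z = 1361 × 0.470312 = 640.1 W/m².

640 W/m²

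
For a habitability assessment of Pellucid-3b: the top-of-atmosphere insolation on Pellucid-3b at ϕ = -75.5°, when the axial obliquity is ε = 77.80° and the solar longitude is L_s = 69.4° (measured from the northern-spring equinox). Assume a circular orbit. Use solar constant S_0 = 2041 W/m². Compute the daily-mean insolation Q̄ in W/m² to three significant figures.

Solar declination: sin δ = sin ε · sin L_s = sin 77.80° × sin 69.4° = 0.91492, so δ = +66.194°.
cos h₀ = −tan(-75.5°) tan(+66.194°) = 8.7646 ≥ 1 ⇒ polar night, h₀ = 0 and Q̄ = 0.

Q̄ ≈ 0.00 W/m²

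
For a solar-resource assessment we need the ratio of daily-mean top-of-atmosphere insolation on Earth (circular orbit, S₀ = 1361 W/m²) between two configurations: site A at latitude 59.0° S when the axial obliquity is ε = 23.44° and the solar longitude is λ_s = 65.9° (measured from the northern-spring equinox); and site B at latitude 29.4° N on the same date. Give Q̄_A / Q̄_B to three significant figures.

Q̄_A / Q̄_B ≈ 0.0864

— Configuration A (φ=-59.0°):
Solar declination: sin δ = sin ε · sin λ_s = sin 23.44° × sin 65.9° = 0.36311, so δ = +21.292°.
cos H₀ = −tan(-59.0°) tan(+21.292°) = 0.6486, H₀ = 0.8651 rad.
Bracket: H₀ sin φ sin δ + cos φ cos δ sin H₀ = 0.8651×-0.85717×0.36311 + 0.51504×0.93174×0.76113 = -0.269260 + 0.365254 = 0.095994.
Q̄ = (S₀/π) × [bracket] = (1361/π) × 0.095994 = 41.586 W/m².
— Configuration B (φ=+29.4°):
cos H₀ = −tan(+29.4°) tan(+21.292°) = -0.2196, H₀ = 1.7922 rad.
Bracket: H₀ sin φ sin δ + cos φ cos δ sin H₀ = 1.7922×0.49090×0.36311 + 0.87121×0.93174×0.97559 = 0.319461 + 0.791927 = 1.111388.
Q̄ = (S₀/π) × [bracket] = (1361/π) × 1.111388 = 481.48 W/m².
Ratio Q̄_A / Q̄_B = 41.586 / 481.48 = 0.08637.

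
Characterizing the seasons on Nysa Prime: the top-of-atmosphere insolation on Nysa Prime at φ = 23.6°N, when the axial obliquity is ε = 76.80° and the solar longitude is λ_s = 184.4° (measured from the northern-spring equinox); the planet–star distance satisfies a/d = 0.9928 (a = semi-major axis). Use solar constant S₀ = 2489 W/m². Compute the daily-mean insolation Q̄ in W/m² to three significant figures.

Q̄ ≈ 677 W/m²

Solar declination: sin δ = sin ε · sin λ_s = sin 76.80° × sin 184.4° = -0.07469, so δ = -4.284°.
cos H₀ = −tan(+23.6°) tan(-4.284°) = 0.0327, H₀ = 1.5381 rad.
Bracket: H₀ sin φ sin δ + cos φ cos δ sin H₀ = 1.5381×0.40035×-0.07469 + 0.91636×0.99721×0.99946 = -0.045992 + 0.913310 = 0.867318.
Inverse-square distance factor (a/d)² = 0.9928² = 0.985652.
Q̄ = (S₀/π) × 0.985652 × [bracket] = (2489/π) × 0.985652 × 0.867318 = 677.3 W/m².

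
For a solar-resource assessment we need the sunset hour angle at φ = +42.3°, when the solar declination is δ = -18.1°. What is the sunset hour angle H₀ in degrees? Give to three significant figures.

H₀ = 72.7°

cos H₀ = −tan φ · tan δ = −tan(+42.3°) × tan(-18.100°) = 0.2974, so H₀ = 1.2688 rad = 72.70°.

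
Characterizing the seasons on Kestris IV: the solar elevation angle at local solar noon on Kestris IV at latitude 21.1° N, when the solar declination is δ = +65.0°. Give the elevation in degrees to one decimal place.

46.1°

At local noon the hour angle is zero, so the zenith angle equals |φ − δ| = |+21.1° − (+65.000°)| = 43.900°.
Elevation = 90° − 43.900° = 46.1°.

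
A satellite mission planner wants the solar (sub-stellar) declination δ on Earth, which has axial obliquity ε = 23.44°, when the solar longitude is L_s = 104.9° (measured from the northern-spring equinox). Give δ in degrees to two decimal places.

δ = +22.61°

sin δ = sin ε · sin L_s = sin 23.44° × sin 104.9° = 0.384413.
δ = arcsin(0.384413) = +22.61°.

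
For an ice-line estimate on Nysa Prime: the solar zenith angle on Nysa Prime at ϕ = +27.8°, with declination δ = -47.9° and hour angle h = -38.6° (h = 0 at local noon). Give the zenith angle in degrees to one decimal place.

θ_z = 83.3°

cos θ_z = sin ϕ sin δ + cos ϕ cos δ cos h = -0.346048 + 0.463478 = 0.117430.
θ_z = arccos(0.117430) = 83.3°.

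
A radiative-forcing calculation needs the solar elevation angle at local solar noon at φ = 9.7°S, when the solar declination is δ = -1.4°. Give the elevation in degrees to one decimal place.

At local noon the hour angle is zero, so the zenith angle equals |φ − δ| = |-9.7° − (-1.400°)| = 8.300°.
Elevation = 90° − 8.300° = 81.7°.

81.7°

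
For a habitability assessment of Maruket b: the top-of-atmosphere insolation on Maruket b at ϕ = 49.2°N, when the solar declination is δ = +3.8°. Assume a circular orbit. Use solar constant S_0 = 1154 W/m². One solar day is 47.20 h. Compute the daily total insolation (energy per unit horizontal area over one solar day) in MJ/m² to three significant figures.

45.7 MJ/m²

cos h₀ = −tan(+49.2°) tan(+3.800°) = -0.0769, h₀ = 1.6478 rad.
Bracket: h₀ sin ϕ sin δ + cos ϕ cos δ sin h₀ = 1.6478×0.75700×0.06627 + 0.65342×0.99780×0.99704 = 0.082664 + 0.650053 = 0.732717.
Q̄ = (S_0/π) × [bracket] = (1154/π) × 0.732717 = 269.15 W/m².
Daily total = Q̄ × 47.20 h × 3600 s/h = 269.15 × 47.20 × 3600 / 10⁶ = 45.73 MJ/m².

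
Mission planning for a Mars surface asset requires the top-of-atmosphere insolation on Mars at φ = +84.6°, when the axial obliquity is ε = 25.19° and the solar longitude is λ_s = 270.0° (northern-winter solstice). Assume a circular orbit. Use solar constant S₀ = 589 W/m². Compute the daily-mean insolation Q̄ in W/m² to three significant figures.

Q̄ ≈ 0.00 W/m²

Solar declination: sin δ = sin ε · sin λ_s = sin 25.19° × sin 270.0° = -0.42562, so δ = -25.190°.
cos H₀ = −tan(+84.6°) tan(-25.190°) = 4.9758 ≥ 1 ⇒ polar night, H₀ = 0 and Q̄ = 0.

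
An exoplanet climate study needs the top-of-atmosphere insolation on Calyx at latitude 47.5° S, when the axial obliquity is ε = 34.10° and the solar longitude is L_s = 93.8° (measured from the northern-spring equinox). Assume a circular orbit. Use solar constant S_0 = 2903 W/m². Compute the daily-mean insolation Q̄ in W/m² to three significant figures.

Solar declination: sin δ = sin ε · sin L_s = sin 34.10° × sin 93.8° = 0.55941, so δ = +34.015°.
cos h₀ = −tan(-47.5°) tan(+34.015°) = 0.7365, h₀ = 0.7429 rad.
Bracket: h₀ sin ϕ sin δ + cos ϕ cos δ sin h₀ = 0.7429×-0.73728×0.55941 + 0.67559×0.82889×0.67643 = -0.306403 + 0.378794 = 0.072391.
Q̄ = (S_0/π) × [bracket] = (2903/π) × 0.072391 = 66.89 W/m².

Q̄ ≈ 66.9 W/m²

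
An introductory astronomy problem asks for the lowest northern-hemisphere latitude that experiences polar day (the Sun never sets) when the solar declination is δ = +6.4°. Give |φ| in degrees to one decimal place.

Polar day requires cos H₀ = −tan φ tan δ ≤ −1, i.e. tan φ tan δ ≥ 1.
The boundary is |tan φ| · |tan δ| = 1, so |φ| = 90° − |δ| = 90° − 6.4° = 83.6° in the northern hemisphere.

|φ| = 83.6°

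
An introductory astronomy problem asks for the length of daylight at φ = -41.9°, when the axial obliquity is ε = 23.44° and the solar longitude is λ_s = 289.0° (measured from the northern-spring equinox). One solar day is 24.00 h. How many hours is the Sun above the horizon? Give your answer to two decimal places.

14.85 h

Solar declination: sin δ = sin ε · sin λ_s = sin 23.44° × sin 289.0° = -0.37612, so δ = -22.093°.
cos H₀ = −tan φ · tan δ = −tan(-41.9°) × tan(-22.093°) = -0.3642, so H₀ = 1.9436 rad = 111.36°.
Daylight = 2H₀/(2π) × 24.00 h = (1.9436/π) × 24.00 = 14.85 h.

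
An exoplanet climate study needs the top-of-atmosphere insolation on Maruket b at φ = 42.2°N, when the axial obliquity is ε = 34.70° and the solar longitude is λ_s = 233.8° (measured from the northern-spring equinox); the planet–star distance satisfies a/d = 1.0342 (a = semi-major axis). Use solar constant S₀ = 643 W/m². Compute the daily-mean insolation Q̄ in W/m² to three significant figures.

Q̄ ≈ 54.1 W/m²

Solar declination: sin δ = sin ε · sin λ_s = sin 34.70° × sin 233.8° = -0.45939, so δ = -27.347°.
cos H₀ = −tan(+42.2°) tan(-27.347°) = 0.4690, H₀ = 1.0827 rad.
Bracket: H₀ sin φ sin δ + cos φ cos δ sin H₀ = 1.0827×0.67172×-0.45939 + 0.74080×0.88824×0.88322 = -0.334101 + 0.581166 = 0.247065.
Inverse-square distance factor (a/d)² = 1.0342² = 1.069570.
Q̄ = (S₀/π) × 1.069570 × [bracket] = (643/π) × 1.069570 × 0.247065 = 54.09 W/m².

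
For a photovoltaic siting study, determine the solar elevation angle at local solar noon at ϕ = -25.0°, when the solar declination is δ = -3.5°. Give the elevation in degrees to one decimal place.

At local noon the hour angle is zero, so the zenith angle equals |ϕ − δ| = |-25.0° − (-3.500°)| = 21.500°.
Elevation = 90° − 21.500° = 68.5°.

68.5°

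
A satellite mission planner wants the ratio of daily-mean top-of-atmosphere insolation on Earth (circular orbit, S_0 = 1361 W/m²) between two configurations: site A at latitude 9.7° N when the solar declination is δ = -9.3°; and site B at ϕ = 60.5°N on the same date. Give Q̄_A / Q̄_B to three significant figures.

— Configuration A (ϕ=+9.7°):
cos h₀ = −tan(+9.7°) tan(-9.300°) = 0.0280, h₀ = 1.5428 rad.
Bracket: h₀ sin ϕ sin δ + cos ϕ cos δ sin h₀ = 1.5428×0.16849×-0.16160 + 0.98570×0.98686×0.99961 = -0.042007 + 0.972369 = 0.930362.
Q̄ = (S_0/π) × [bracket] = (1361/π) × 0.930362 = 403.05 W/m².
— Configuration B (ϕ=+60.5°):
cos h₀ = −tan(+60.5°) tan(-9.300°) = 0.2894, h₀ = 1.2772 rad.
Bracket: h₀ sin ϕ sin δ + cos ϕ cos δ sin h₀ = 1.2772×0.87036×-0.16160 + 0.49242×0.98686×0.95720 = -0.179638 + 0.465151 = 0.285513.
Q̄ = (S_0/π) × [bracket] = (1361/π) × 0.285513 = 123.69 W/m².
Ratio Q̄_A / Q̄_B = 403.05 / 123.69 = 3.259.

Q̄_A / Q̄_B ≈ 3.26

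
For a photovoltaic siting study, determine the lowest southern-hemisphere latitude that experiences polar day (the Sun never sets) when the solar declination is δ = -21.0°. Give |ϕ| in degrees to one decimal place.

|ϕ| = 69.0°

Polar day requires cos h₀ = −tan ϕ tan δ ≤ −1, i.e. tan ϕ tan δ ≥ 1.
The boundary is |tan ϕ| · |tan δ| = 1, so |ϕ| = 90° − |δ| = 90° − 21.0° = 69.0° in the southern hemisphere.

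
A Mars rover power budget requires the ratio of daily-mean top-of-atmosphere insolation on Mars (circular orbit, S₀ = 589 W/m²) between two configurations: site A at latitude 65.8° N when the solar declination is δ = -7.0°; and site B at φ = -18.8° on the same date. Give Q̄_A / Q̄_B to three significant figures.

— Configuration A (φ=+65.8°):
cos H₀ = −tan(+65.8°) tan(-7.000°) = 0.2732, H₀ = 1.2941 rad.
Bracket: H₀ sin φ sin δ + cos φ cos δ sin H₀ = 1.2941×0.91212×-0.12187 + 0.40992×0.99255×0.96195 = -0.143852 + 0.391385 = 0.247533.
Q̄ = (S₀/π) × [bracket] = (589/π) × 0.247533 = 46.409 W/m².
— Configuration B (φ=-18.8°):
cos H₀ = −tan(-18.8°) tan(-7.000°) = -0.0418, H₀ = 1.6126 rad.
Bracket: H₀ sin φ sin δ + cos φ cos δ sin H₀ = 1.6126×-0.32227×-0.12187 + 0.94665×0.99255×0.99913 = 0.063335 + 0.938780 = 1.002115.
Q̄ = (S₀/π) × [bracket] = (589/π) × 1.002115 = 187.88 W/m².
Ratio Q̄_A / Q̄_B = 46.409 / 187.88 = 0.2470.

Q̄_A / Q̄_B ≈ 0.247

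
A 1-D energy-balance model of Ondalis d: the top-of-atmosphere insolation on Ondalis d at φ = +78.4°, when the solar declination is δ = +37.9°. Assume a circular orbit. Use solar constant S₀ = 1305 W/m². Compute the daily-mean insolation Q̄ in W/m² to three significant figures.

cos H₀ = −tan(+78.4°) tan(+37.900°) = -3.7925 ≤ −1 ⇒ polar day, H₀ = π.
Bracket: H₀ sin φ sin δ + cos φ cos δ sin H₀ = 3.1416×0.97958×0.61429 + 0.20108×0.78908×0.00000 = 1.890446 + 0.000000 = 1.890446.
Q̄ = (S₀/π) × [bracket] = (1305/π) × 1.890446 = 785.3 W/m².

Q̄ ≈ 785 W/m²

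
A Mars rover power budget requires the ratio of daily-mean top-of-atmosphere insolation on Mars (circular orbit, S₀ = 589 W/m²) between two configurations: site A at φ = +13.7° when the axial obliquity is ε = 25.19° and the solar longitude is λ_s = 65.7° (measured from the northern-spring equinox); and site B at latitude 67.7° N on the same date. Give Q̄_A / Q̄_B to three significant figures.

Q̄_A / Q̄_B ≈ 0.926

— Configuration A (φ=+13.7°):
Solar declination: sin δ = sin ε · sin λ_s = sin 25.19° × sin 65.7° = 0.38791, so δ = +22.825°.
cos H₀ = −tan(+13.7°) tan(+22.825°) = -0.1026, H₀ = 1.6736 rad.
Bracket: H₀ sin φ sin δ + cos φ cos δ sin H₀ = 1.6736×0.23684×0.38791 + 0.97155×0.92170×0.99472 = 0.153758 + 0.890750 = 1.044508.
Q̄ = (S₀/π) × [bracket] = (589/π) × 1.044508 = 195.83 W/m².
— Configuration B (φ=+67.7°):
cos H₀ = −tan(+67.7°) tan(+22.825°) = -1.0262 ≤ −1 ⇒ polar day, H₀ = π.
Bracket: H₀ sin φ sin δ + cos φ cos δ sin H₀ = 3.1416×0.92521×0.38791 + 0.37946×0.92170×0.00000 = 1.127515 + 0.000000 = 1.127515.
Q̄ = (S₀/π) × [bracket] = (589/π) × 1.127515 = 211.39 W/m².
Ratio Q̄_A / Q̄_B = 195.83 / 211.39 = 0.9264.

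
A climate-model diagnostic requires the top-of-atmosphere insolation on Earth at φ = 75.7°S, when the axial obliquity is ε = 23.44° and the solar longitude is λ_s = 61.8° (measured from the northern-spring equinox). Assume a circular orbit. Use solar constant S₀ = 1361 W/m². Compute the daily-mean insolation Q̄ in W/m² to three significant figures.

Q̄ ≈ 0.00 W/m²

Solar declination: sin δ = sin ε · sin λ_s = sin 23.44° × sin 61.8° = 0.35057, so δ = +20.522°.
cos H₀ = −tan(-75.7°) tan(+20.522°) = 1.4686 ≥ 1 ⇒ polar night, H₀ = 0 and Q̄ = 0.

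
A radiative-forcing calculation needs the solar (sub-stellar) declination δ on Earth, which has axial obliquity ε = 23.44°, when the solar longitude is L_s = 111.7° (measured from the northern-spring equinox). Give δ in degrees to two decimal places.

sin δ = sin ε · sin L_s = sin 23.44° × sin 111.7° = 0.369598.
δ = arcsin(0.369598) = +21.69°.

δ = +21.69°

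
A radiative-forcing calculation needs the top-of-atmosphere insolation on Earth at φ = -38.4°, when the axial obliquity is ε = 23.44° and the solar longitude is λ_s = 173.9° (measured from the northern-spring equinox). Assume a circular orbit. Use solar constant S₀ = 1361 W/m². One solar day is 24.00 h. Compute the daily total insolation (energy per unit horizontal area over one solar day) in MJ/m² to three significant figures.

27.8 MJ/m²

Solar declination: sin δ = sin ε · sin λ_s = sin 23.44° × sin 173.9° = 0.04227, so δ = +2.423°.
cos H₀ = −tan(-38.4°) tan(+2.423°) = 0.0335, H₀ = 1.5373 rad.
Bracket: H₀ sin φ sin δ + cos φ cos δ sin H₀ = 1.5373×-0.62115×0.04227 + 0.78369×0.99911×0.99944 = -0.040363 + 0.782554 = 0.742191.
Q̄ = (S₀/π) × [bracket] = (1361/π) × 0.742191 = 321.53 W/m².
Daily total = Q̄ × 24.00 h × 3600 s/h = 321.53 × 24.00 × 3600 / 10⁶ = 27.78 MJ/m².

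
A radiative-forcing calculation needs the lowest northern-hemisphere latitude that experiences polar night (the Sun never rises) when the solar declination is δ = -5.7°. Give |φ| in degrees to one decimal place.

|φ| = 84.3°

Polar night requires cos H₀ = −tan φ tan δ ≥ 1, i.e. tan φ tan δ ≤ −1.
The boundary is |tan φ| · |tan δ| = 1, so |φ| = 90° − |δ| = 90° − 5.7° = 84.3° in the northern hemisphere.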